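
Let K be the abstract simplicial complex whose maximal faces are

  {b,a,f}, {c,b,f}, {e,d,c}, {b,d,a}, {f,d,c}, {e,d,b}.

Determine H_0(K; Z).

H_0 = Z.

K has 6 vertices, 12 edges, 6 triangles.
rank ∂_0 = 0, rank ∂_1 = 5 ⇒ b_0 = 6 − 0 − 5 = 1; all invariant factors of ∂_1 are 1 so no torsion. So H_0 = Z.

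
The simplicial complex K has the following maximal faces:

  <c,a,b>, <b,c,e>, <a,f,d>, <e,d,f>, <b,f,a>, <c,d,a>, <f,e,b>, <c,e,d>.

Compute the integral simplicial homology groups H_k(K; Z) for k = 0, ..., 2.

H_0 ≅ Z,  H_1 = 0,  H_2 ≅ Z.

Fix the vertex order a < b < c < d < e < f and write every simplex with vertices in increasing order. Then dim K = 2 and the simplices of K are:

  0-simplices (6): a, b, c, d, e, f
  1-simplices (12): ab, ac, ad, af, bc, be, bf, cd, ce, de, df, ef
  2-simplices (8): abc, abf, acd, adf, bce, bef, cde, def

Hence C_0 ≅ Z^6, C_1 ≅ Z^12, C_2 ≅ Z^8.

The boundary map ∂_1: C_1 → C_0 sends each edge [p,q] (with p < q) to q − p.
As a 6×12 matrix over Z this has rank 5, with invariant factors (1,1,1,1,1).

Boundary ∂_2: C_2 → C_1 sends each 2-simplex [p,q,r] to [q,r] − [p,r] + [p,q]. For instance
  ∂adf = df − af + ad,
  ∂cde = de − ce + cd.
As a 12×8 matrix over Z this has rank 7, with invariant factors (1,1,1,1,1,1,1).

Computing H_k = (kernel of ∂_k) / (image of ∂_{k+1}):

  H_0: rank C_0 − rank ∂_1 = 6 − 5 = 1, and the invariant factors of ∂_1 are all 1, so H_0 ≅ Z.
  H_1: rank ker ∂_1 − rank ∂_2 = (12 − 5) − 7 = 0, and the invariant factors of ∂_2 are all 1, so H_1 ≅ 0.
  H_2: rank ker ∂_2 − rank ∂_3 = (8 − 7) − 0 = 1, and there is no ∂_3, so H_2 ≅ Z.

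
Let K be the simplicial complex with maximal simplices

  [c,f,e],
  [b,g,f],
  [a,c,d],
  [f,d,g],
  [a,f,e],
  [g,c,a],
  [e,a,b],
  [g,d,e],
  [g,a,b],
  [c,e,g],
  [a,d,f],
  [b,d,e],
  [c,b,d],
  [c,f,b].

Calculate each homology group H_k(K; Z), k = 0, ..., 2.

We work with the vertex ordering a < b < c < d < e < f < g. The simplices of K, each written with vertices in increasing order, are:

  0-simplices (7): a, b, c, d, e, f, g
  1-simplices (21): ab, ac, ad, ae, af, ag, bc, bd, be, bf, bg, cd, ce, cf, cg, de, df, dg, ef, eg, fg
  2-simplices (14): abe, abg, acd, acg, adf, aef, bcd, bcf, bde, bfg, cef, ceg, deg, dfg

so the chain groups are C_0 ≅ Z^7, C_1 ≅ Z^21, C_2 ≅ Z^14.

Boundary ∂_1: C_1 → C_0 is given by ∂[p,q] = [q] − [p].
The 7×21 boundary matrix has rank 6 and Smith normal form diag(1,1,1,1,1,1).

The boundary map ∂_2: C_2 → C_1 sends each 2-simplex [p,q,r] to [q,r] − [p,r] + [p,q]. For instance
  ∂bde = de − be + bd,
  ∂acd = cd − ad + ac.
The 21×14 boundary matrix has rank 13 and Smith normal form diag(1,1,1,1,1,1,1,1,1,1,1,1,1).

Computing H_k = (kernel of ∂_k) / (image of ∂_{k+1}):

  H_0: rank C_0 − rank ∂_1 = 7 − 6 = 1, and the invariant factors of ∂_1 are all 1, so H_0 = Z.
  H_1: rank ker ∂_1 − rank ∂_2 = (21 − 6) − 13 = 2, and the invariant factors of ∂_2 are all 1, so H_1 = Z^2.
  H_2: rank ker ∂_2 − rank ∂_3 = (14 − 13) − 0 = 1, and there is no ∂_3, so H_2 = Z.

H_0 = Z,  H_1 = Z^2,  H_2 = Z.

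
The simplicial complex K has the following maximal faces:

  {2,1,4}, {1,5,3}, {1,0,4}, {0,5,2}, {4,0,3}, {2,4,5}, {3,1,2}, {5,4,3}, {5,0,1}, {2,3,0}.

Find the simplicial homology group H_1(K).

H_1 = Z/2Z.

We work with the vertex ordering 0 < 1 < 2 < 3 < 4 < 5. The simplices of K, each written with vertices in increasing order, are:

  0-simplices (6): [0], [1], [2], [3], [4], [5]
  1-simplices (15): [0,1], [0,2], [0,3], [0,4], [0,5], [1,2], [1,3], [1,4], [1,5], [2,3], [2,4], [2,5], [3,4], [3,5], [4,5]
  2-simplices (10): [0,1,4], [0,1,5], [0,2,3], [0,2,5], [0,3,4], [1,2,3], [1,2,4], [1,3,5], [2,4,5], [3,4,5]

so the chain groups are C_0 ≅ Z^6, C_1 ≅ Z^15, C_2 ≅ Z^10.

Boundary ∂_1: C_1 → C_0 sends each edge [p,q] (with p < q) to q − p.
As a 6×15 matrix over Z this has rank 5, with invariant factors (1,1,1,1,1).

Boundary ∂_2: C_2 → C_1 acts by ∂[p,q,r] = [q,r] − [p,r] + [p,q]. For instance
  ∂[2,4,5] = [4,5] − [2,5] + [2,4],
  ∂[0,2,3] = [2,3] − [0,3] + [0,2].
This gives a 15×10 integer matrix of rank 10; reducing to Smith normal form yields diagonal entries (1,1,1,1,1,1,1,1,1,2).

From H_k ≅ ker(∂_k) / im(∂_{k+1}) we obtain:

  H_1: rank ker ∂_1 − rank ∂_2 = (15 − 5) − 10 = 0, and ∂_2 has invariant factor 2 > 1, so H_1 ≅ Z/2Z.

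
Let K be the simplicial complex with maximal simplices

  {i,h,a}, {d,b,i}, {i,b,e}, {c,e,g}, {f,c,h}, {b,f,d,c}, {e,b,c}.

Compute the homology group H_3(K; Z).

Fix the vertex order a < b < c < d < e < f < g < h < i and write every simplex with vertices in increasing order. Then dim K = 3 and the simplices of K are:

  0-simplices (9): a, b, c, d, e, f, g, h, i
  1-simplices (18): ah, ai, bc, bd, be, bf, bi, cd, ce, cf, cg, ch, df, di, eg, ei, fh, hi
  2-simplices (10): ahi, bcd, bce, bcf, bdf, bdi, bei, cdf, ceg, cfh
  3-simplices (1): bcdf

giving chain groups C_0 ≅ Z^9, C_1 ≅ Z^18, C_2 ≅ Z^10, C_3 ≅ Z^1.

∂_1: C_1 → C_0 sends each edge [p,q] (with p < q) to q − p.
The 9×18 boundary matrix has rank 8 and Smith normal form diag(1,1,1,1,1,1,1,1).

Boundary ∂_2: C_2 → C_1 sends each 2-simplex [p,q,r] to [q,r] − [p,r] + [p,q]. For instance
  ∂cfh = fh − ch + cf,
  ∂ceg = eg − cg + ce.
This gives a 18×10 integer matrix of rank 9; reducing to Smith normal form yields diagonal entries (1,1,1,1,1,1,1,1,1).

Boundary ∂_3: C_3 → C_2 sends each 3-simplex σ to the alternating sum Σ_i (−1)^i (σ with its i-th vertex removed). For instance
  ∂bcdf = cdf − bdf + bcf − bcd.
The resulting 10×1 matrix has rank 1, and its Smith normal form has invariant factors (1).

Reading off H_k = ker ∂_k / im ∂_{k+1}:

  H_3: rank ker ∂_3 − rank ∂_4 = (1 − 1) − 0 = 0, and there is no ∂_4, so H_3 ≅ 0.

H_3 = 0.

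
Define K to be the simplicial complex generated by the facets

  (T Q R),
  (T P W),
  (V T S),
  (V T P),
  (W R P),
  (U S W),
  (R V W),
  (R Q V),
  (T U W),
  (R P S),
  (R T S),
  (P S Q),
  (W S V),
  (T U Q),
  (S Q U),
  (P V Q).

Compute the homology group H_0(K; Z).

Take the total order P < Q < R < S < T < U < V < W on the vertex set. Then K (dimension 2) consists of the simplices:

  0-simplices (8): P, Q, R, S, T, U, V, W
  1-simplices (24): PQ, PR, PS, PT, PV, PW, QR, QS, QT, QU, QV, RS, RT, RV, RW, ST, SU, SV, SW, TU, TV, TW, UW, VW
  2-simplices (16): PQS, PQV, PRS, PRW, PTV, PTW, QRT, QRV, QSU, QTU, RST, RVW, STV, SUW, SVW, TUW

giving chain groups C_0 ≅ Z^8, C_1 ≅ Z^24, C_2 ≅ Z^16.

∂_1: C_1 → C_0 maps an edge to its endpoints' difference, ∂[p,q] = q − p. For instance
  ∂QR = R − Q.
As a 8×24 matrix over Z this has rank 7, with invariant factors (1,1,1,1,1,1,1).

∂_2: C_2 → C_1 sends each 2-simplex [p,q,r] to [q,r] − [p,r] + [p,q]. For instance
  ∂PQS = QS − PS + PQ,
  ∂STV = TV − SV + ST.
This gives a 24×16 integer matrix of rank 15; reducing to Smith normal form yields diagonal entries (1,1,1,1,1,1,1,1,1,1,1,1,1,1,1).

Reading off H_k = ker ∂_k / im ∂_{k+1}:

  H_0: rank C_0 − rank ∂_1 = 8 − 7 = 1, and the invariant factors of ∂_1 are all 1, so H_0 ≅ Z.

H_0 = Z.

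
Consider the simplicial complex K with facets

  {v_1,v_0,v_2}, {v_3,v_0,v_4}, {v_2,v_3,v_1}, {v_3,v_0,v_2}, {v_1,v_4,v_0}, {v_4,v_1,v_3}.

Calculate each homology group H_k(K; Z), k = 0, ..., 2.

K has 5 vertices, 9 edges, 6 triangles.
rank ∂_0 = 0, rank ∂_1 = 4 ⇒ b_0 = 5 − 0 − 4 = 1; all invariant factors of ∂_1 are 1 so no torsion. So H_0 = Z.
rank ∂_1 = 4, rank ∂_2 = 5 ⇒ b_1 = 9 − 4 − 5 = 0; all invariant factors of ∂_2 are 1 so no torsion. So H_1 = 0.
rank ∂_2 = 5, rank ∂_3 = 0 ⇒ b_2 = 6 − 5 − 0 = 1. So H_2 = Z.

H_0 ≅ Z,  H_1 = 0,  H_2 ≅ Z.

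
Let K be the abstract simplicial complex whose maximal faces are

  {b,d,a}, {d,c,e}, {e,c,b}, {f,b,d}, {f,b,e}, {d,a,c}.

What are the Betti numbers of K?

b_0 = 1, b_1 = 1, b_2 = 0.

Fix the vertex order a < b < c < d < e < f and write every simplex with vertices in increasing order. Then dim K = 2 and the simplices of K are:

  0-simplices (6): a, b, c, d, e, f
  1-simplices (12): ab, ac, ad, bc, bd, be, bf, cd, ce, de, df, ef
  2-simplices (6): abd, acd, bce, bdf, bef, cde

so the chain groups are C_0 ≅ Z^6, C_1 ≅ Z^12, C_2 ≅ Z^6.

∂_1: C_1 → C_0 is given by ∂[p,q] = [q] − [p].
This gives a 6×12 integer matrix of rank 5; reducing to Smith normal form yields diagonal entries (1,1,1,1,1).

∂_2: C_2 → C_1 acts by ∂[p,q,r] = [q,r] − [p,r] + [p,q]. For instance
  ∂abd = bd − ad + ab,
  ∂bce = ce − be + bc.
The resulting 12×6 matrix has rank 6, and its Smith normal form has invariant factors (1,1,1,1,1,1).

Computing H_k = (kernel of ∂_k) / (image of ∂_{k+1}):

  H_0: rank C_0 − rank ∂_1 = 6 − 5 = 1, and the invariant factors of ∂_1 are all 1, so H_0 = Z.
  H_1: rank ker ∂_1 − rank ∂_2 = (12 − 5) − 6 = 1, and the invariant factors of ∂_2 are all 1, so H_1 = Z.
  H_2: rank ker ∂_2 − rank ∂_3 = (6 − 6) − 0 = 0, and there is no ∂_3, so H_2 = 0.

As a check, the Euler characteristic is 6 − 12 + 6 = 0, which agrees with 1 − 1 + 0 = 0.
(K is a triangulation of the cylinder S^1 x I.)

Hence the Betti numbers are b_0 = 1, b_1 = 1, b_2 = 0.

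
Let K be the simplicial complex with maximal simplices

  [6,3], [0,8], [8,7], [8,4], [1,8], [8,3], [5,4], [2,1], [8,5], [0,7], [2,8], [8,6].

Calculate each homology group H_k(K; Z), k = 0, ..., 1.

H_0 ≅ Z,  H_1 ≅ Z^4.

Take the total order 0 < 1 < 2 < 3 < 4 < 5 < 6 < 7 < 8 on the vertex set. Then K (dimension 1) consists of the simplices:

  0-simplices (9): [0], [1], [2], [3], [4], [5], [6], [7], [8]
  1-simplices (12): [0,7], [0,8], [1,2], [1,8], [2,8], [3,6], [3,8], [4,5], [4,8], [5,8], [6,8], [7,8]

so the chain groups are C_0 ≅ Z^9, C_1 ≅ Z^12.

∂_1: C_1 → C_0 sends each edge [p,q] (with p < q) to q − p. For instance
  ∂[3,8] = [8] − [3].
As a 9×12 matrix over Z this has rank 8, with invariant factors (1,1,1,1,1,1,1,1).

From H_k ≅ ker(∂_k) / im(∂_{k+1}) we obtain:

  H_0: rank C_0 − rank ∂_1 = 9 − 8 = 1, and the invariant factors of ∂_1 are all 1, so H_0 = Z.
  H_1: rank ker ∂_1 − rank ∂_2 = (12 − 8) − 0 = 4, and there is no ∂_2, so H_1 = Z^4.

As a check, the Euler characteristic is 9 − 12 = -3, which agrees with 1 − 4 = -3.
(K is a triangulation of a wedge of 4 circles.)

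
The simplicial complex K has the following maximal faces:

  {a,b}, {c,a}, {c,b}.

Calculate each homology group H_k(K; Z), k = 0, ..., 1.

H_0 ≅ Z,  H_1 ≅ Z.

Take the total order a < b < c on the vertex set. Then K (dimension 1) consists of the simplices:

  0-simplices (3): a, b, c
  1-simplices (3): ab, ac, bc

giving chain groups C_0 ≅ Z^3, C_1 ≅ Z^3.

∂_1: C_1 → C_0 sends each edge [p,q] (with p < q) to q − p. For instance
  ∂bc = c − b.
The 3×3 boundary matrix has rank 2 and Smith normal form diag(1,1).

From H_k ≅ ker(∂_k) / im(∂_{k+1}) we obtain:

  H_0: rank C_0 − rank ∂_1 = 3 − 2 = 1, and the invariant factors of ∂_1 are all 1, so H_0 = Z.
  H_1: rank ker ∂_1 − rank ∂_2 = (3 − 2) − 0 = 1, and there is no ∂_2, so H_1 = Z.

As a check, the Euler characteristic is 3 − 3 = 0, which agrees with 1 − 1 = 0.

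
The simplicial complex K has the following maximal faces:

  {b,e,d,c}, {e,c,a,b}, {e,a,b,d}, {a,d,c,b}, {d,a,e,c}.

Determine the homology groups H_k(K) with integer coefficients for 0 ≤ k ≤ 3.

K has 5 vertices, 10 edges, 10 triangles, 5 3-simplices.
rank ∂_0 = 0, rank ∂_1 = 4 ⇒ b_0 = 5 − 0 − 4 = 1; all invariant factors of ∂_1 are 1 so no torsion. So H_0 ≅ Z.
rank ∂_1 = 4, rank ∂_2 = 6 ⇒ b_1 = 10 − 4 − 6 = 0; all invariant factors of ∂_2 are 1 so no torsion. So H_1 ≅ 0.
rank ∂_2 = 6, rank ∂_3 = 4 ⇒ b_2 = 10 − 6 − 4 = 0; all invariant factors of ∂_3 are 1 so no torsion. So H_2 ≅ 0.
rank ∂_3 = 4, rank ∂_4 = 0 ⇒ b_3 = 5 − 4 − 0 = 1. So H_3 ≅ Z.

H_0 = Z,  H_1 = 0,  H_2 = 0,  H_3 = Z.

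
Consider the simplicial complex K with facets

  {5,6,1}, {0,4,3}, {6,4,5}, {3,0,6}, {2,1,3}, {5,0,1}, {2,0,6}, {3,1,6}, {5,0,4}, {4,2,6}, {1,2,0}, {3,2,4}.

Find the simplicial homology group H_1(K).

Fix the vertex order 0 < 1 < 2 < 3 < 4 < 5 < 6 and write every simplex with vertices in increasing order. Then dim K = 2 and the simplices of K are:

  0-simplices (7): [0], [1], [2], [3], [4], [5], [6]
  1-simplices (18): [0,1], [0,2], [0,3], [0,4], [0,5], [0,6], [1,2], [1,3], [1,5], [1,6], [2,3], [2,4], [2,6], [3,4], [3,6], [4,5], [4,6], [5,6]
  2-simplices (12): [0,1,2], [0,1,5], [0,2,6], [0,3,4], [0,3,6], [0,4,5], [1,2,3], [1,3,6], [1,5,6], [2,3,4], [2,4,6], [4,5,6]

so the chain groups are C_0 ≅ Z^7, C_1 ≅ Z^18, C_2 ≅ Z^12.

Boundary ∂_1: C_1 → C_0 sends each edge [p,q] (with p < q) to q − p.
This gives a 7×18 integer matrix of rank 6; reducing to Smith normal form yields diagonal entries (1,1,1,1,1,1).

The boundary map ∂_2: C_2 → C_1 sends each 2-simplex [p,q,r] to [q,r] − [p,r] + [p,q]. For instance
  ∂[0,4,5] = [4,5] − [0,5] + [0,4],
  ∂[1,3,6] = [3,6] − [1,6] + [1,3].
This gives a 18×12 integer matrix of rank 12; reducing to Smith normal form yields diagonal entries (1,1,1,1,1,1,1,1,1,1,1,2).

Reading off H_k = ker ∂_k / im ∂_{k+1}:

  H_1: rank ker ∂_1 − rank ∂_2 = (18 − 6) − 12 = 0, and ∂_2 has invariant factor 2 > 1, so H_1 = Z_2.

H_1 ≅ Z_2.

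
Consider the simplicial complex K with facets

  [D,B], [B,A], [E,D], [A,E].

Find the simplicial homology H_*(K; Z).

H_0 ≅ Z,  H_1 ≅ Z.

Take the total order A < B < D < E on the vertex set. Then K (dimension 1) consists of the simplices:

  0-simplices (4): A, B, D, E
  1-simplices (4): AB, AE, BD, DE

Hence C_0 ≅ Z^4, C_1 ≅ Z^4.

Boundary ∂_1: C_1 → C_0 maps an edge to its endpoints' difference, ∂[p,q] = q − p. For instance
  ∂AE = E − A.
As a 4×4 matrix over Z this has rank 3, with invariant factors (1,1,1).

From H_k ≅ ker(∂_k) / im(∂_{k+1}) we obtain:

  H_0: rank C_0 − rank ∂_1 = 4 − 3 = 1, and the invariant factors of ∂_1 are all 1, so H_0 ≅ Z.
  H_1: rank ker ∂_1 − rank ∂_2 = (4 − 3) − 0 = 1, and there is no ∂_2, so H_1 ≅ Z.

As a check, the Euler characteristic is 4 − 4 = 0, which agrees with 1 − 1 = 0.
(K is a triangulation of the circle S^1.)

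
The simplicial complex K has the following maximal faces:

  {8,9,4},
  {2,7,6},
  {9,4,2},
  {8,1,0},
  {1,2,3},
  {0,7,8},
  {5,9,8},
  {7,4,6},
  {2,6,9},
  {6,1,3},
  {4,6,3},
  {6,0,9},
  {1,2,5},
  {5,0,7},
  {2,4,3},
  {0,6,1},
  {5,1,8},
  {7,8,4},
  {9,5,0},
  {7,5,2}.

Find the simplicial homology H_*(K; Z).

H_0 = Z,  H_1 = Z ⊕ Z/2Z,  H_2 = 0.

Fix the vertex order 0 < 1 < 2 < 3 < 4 < 5 < 6 < 7 < 8 < 9 and write every simplex with vertices in increasing order. Then dim K = 2 and the simplices of K are:

  0-simplices (10): [0], [1], [2], [3], [4], [5], [6], [7], [8], [9]
  1-simplices (30): (30 of them)
  2-simplices (20): (20 of them)

Hence C_0 ≅ Z^10, C_1 ≅ Z^30, C_2 ≅ Z^20.

The boundary map ∂_1: C_1 → C_0 maps an edge to its endpoints' difference, ∂[p,q] = q − p. For instance
  ∂[0,7] = [7] − [0].
As a 10×30 matrix over Z this has rank 9, with invariant factors (1,1,1,1,1,1,1,1,1).

Boundary ∂_2: C_2 → C_1 acts by ∂[p,q,r] = [q,r] − [p,r] + [p,q]. For instance
  ∂[1,2,5] = [2,5] − [1,5] + [1,2],
  ∂[2,3,4] = [3,4] − [2,4] + [2,3].
The 30×20 boundary matrix has rank 20 and Smith normal form diag(1,1,1,1,1,1,1,1,1,1,1,1,1,1,1,1,1,1,1,2).

Now H_k = ker ∂_k / im ∂_{k+1}, so:

  H_0: rank C_0 − rank ∂_1 = 10 − 9 = 1, and the invariant factors of ∂_1 are all 1, so H_0 ≅ Z.
  H_1: rank ker ∂_1 − rank ∂_2 = (30 − 9) − 20 = 1, and ∂_2 has invariant factor 2 > 1, so H_1 ≅ Z ⊕ Z/2Z.
  H_2: rank ker ∂_2 − rank ∂_3 = (20 − 20) − 0 = 0, and there is no ∂_3, so H_2 ≅ 0.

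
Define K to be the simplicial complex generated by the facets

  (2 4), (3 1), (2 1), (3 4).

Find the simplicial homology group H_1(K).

H_1 = Z.

Fix the vertex order 1 < 2 < 3 < 4 and write every simplex with vertices in increasing order. Then dim K = 1 and the simplices of K are:

  0-simplices (4): [1], [2], [3], [4]
  1-simplices (4): [1,2], [1,3], [2,4], [3,4]

so the chain groups are C_0 ≅ Z^4, C_1 ≅ Z^4.

∂_1: C_1 → C_0 is given by ∂[p,q] = [q] − [p]. For instance
  ∂[3,4] = [4] − [3].
As a 4×4 matrix over Z this has rank 3, with invariant factors (1,1,1).

From H_k ≅ ker(∂_k) / im(∂_{k+1}) we obtain:

  H_1: rank ker ∂_1 − rank ∂_2 = (4 − 3) − 0 = 1, and there is no ∂_2, so H_1 ≅ Z.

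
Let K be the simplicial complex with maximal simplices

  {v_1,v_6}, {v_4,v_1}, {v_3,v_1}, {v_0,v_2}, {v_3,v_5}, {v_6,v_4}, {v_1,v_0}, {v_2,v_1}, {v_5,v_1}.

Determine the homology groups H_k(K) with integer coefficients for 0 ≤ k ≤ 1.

Order the vertices as v_0 < v_1 < v_2 < v_3 < v_4 < v_5 < v_6. Listing each simplex with vertices in this order, K has dimension 1 with simplices:

  0-simplices (7): [v_0], [v_1], [v_2], [v_3], [v_4], [v_5], [v_6]
  1-simplices (9): [v_0,v_1], [v_0,v_2], [v_1,v_2], [v_1,v_3], [v_1,v_4], [v_1,v_5], [v_1,v_6], [v_3,v_5], [v_4,v_6]

Hence C_0 ≅ Z^7, C_1 ≅ Z^9.

The boundary map ∂_1: C_1 → C_0 maps an edge to its endpoints' difference, ∂[p,q] = q − p.
This gives a 7×9 integer matrix of rank 6; reducing to Smith normal form yields diagonal entries (1,1,1,1,1,1).

From H_k ≅ ker(∂_k) / im(∂_{k+1}) we obtain:

  H_0: rank C_0 − rank ∂_1 = 7 − 6 = 1, and the invariant factors of ∂_1 are all 1, so H_0 ≅ Z.
  H_1: rank ker ∂_1 − rank ∂_2 = (9 − 6) − 0 = 3, and there is no ∂_2, so H_1 ≅ Z^3.

As a check, the Euler characteristic is 7 − 9 = -2, which agrees with 1 − 3 = -2.

H_0 ≅ Z,  H_1 ≅ Z^3.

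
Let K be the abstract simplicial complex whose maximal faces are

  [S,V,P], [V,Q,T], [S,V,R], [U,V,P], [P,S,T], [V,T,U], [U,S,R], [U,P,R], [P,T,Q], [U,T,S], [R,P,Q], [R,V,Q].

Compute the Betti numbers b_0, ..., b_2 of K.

Take the total order P < Q < R < S < T < U < V on the vertex set. Then K (dimension 2) consists of the simplices:

  0-simplices (7): P, Q, R, S, T, U, V
  1-simplices (18): PQ, PR, PS, PT, PU, PV, QR, QT, QV, RS, RU, RV, ST, SU, SV, TU, TV, UV
  2-simplices (12): PQR, PQT, PRU, PST, PSV, PUV, QRV, QTV, RSU, RSV, STU, TUV

giving chain groups C_0 ≅ Z^7, C_1 ≅ Z^18, C_2 ≅ Z^12.

∂_1: C_1 → C_0 maps an edge to its endpoints' difference, ∂[p,q] = q − p. For instance
  ∂QV = V − Q.
This gives a 7×18 integer matrix of rank 6; reducing to Smith normal form yields diagonal entries (1,1,1,1,1,1).

The boundary map ∂_2: C_2 → C_1 acts by ∂[p,q,r] = [q,r] − [p,r] + [p,q]. For instance
  ∂STU = TU − SU + ST,
  ∂PQT = QT − PT + PQ.
The resulting 18×12 matrix has rank 12, and its Smith normal form has invariant factors (1,1,1,1,1,1,1,1,1,1,1,2).

From H_k ≅ ker(∂_k) / im(∂_{k+1}) we obtain:

  H_0: rank C_0 − rank ∂_1 = 7 − 6 = 1, and the invariant factors of ∂_1 are all 1, so H_0 = Z.
  H_1: rank ker ∂_1 − rank ∂_2 = (18 − 6) − 12 = 0, and ∂_2 has invariant factor 2 > 1, so H_1 = Z/2.
  H_2: rank ker ∂_2 − rank ∂_3 = (12 − 12) − 0 = 0, and there is no ∂_3, so H_2 = 0.

Hence the Betti numbers are b_0 = 1, b_1 = 0, b_2 = 0.

b_0 = 1, b_1 = 0, b_2 = 0.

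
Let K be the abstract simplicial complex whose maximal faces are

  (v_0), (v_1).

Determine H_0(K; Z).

K has 2 vertices.
rank ∂_0 = 0, rank ∂_1 = 0 ⇒ b_0 = 2 − 0 − 0 = 2. So H_0 = Z^2.

H_0 ≅ Z^2.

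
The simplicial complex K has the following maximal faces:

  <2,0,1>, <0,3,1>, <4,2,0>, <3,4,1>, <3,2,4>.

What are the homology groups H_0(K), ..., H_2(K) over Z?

H_0 = Z,  H_1 = Z,  H_2 = 0.

K has 5 vertices, 10 edges, 5 triangles.
rank ∂_0 = 0, rank ∂_1 = 4 ⇒ b_0 = 5 − 0 − 4 = 1; all invariant factors of ∂_1 are 1 so no torsion. So H_0 ≅ Z.
rank ∂_1 = 4, rank ∂_2 = 5 ⇒ b_1 = 10 − 4 − 5 = 1; all invariant factors of ∂_2 are 1 so no torsion. So H_1 ≅ Z.
rank ∂_2 = 5, rank ∂_3 = 0 ⇒ b_2 = 5 − 5 − 0 = 0. So H_2 ≅ 0.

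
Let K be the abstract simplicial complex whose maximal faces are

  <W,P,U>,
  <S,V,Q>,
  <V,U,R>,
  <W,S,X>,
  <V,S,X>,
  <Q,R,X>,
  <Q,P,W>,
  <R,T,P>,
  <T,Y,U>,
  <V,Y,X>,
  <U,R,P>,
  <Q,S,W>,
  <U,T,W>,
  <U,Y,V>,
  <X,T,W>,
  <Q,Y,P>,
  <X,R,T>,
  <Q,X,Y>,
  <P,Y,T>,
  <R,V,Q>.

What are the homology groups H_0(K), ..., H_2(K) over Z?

H_0 = Z,  H_1 = Z ⊕ Z/2,  H_2 = 0.

We work with the vertex ordering P < Q < R < S < T < U < V < W < X < Y. The simplices of K, each written with vertices in increasing order, are:

  0-simplices (10): P, Q, R, S, T, U, V, W, X, Y
  1-simplices (30): PQ, PR, PT, PU, PW, PY, QR, QS, QV, QW, QX, QY, RT, RU, RV, RX, SV, SW, SX, TU, TW, TX, TY, UV, UW, UY, VX, VY, WX, XY
  2-simplices (20): PQW, PQY, PRT, PRU, PTY, PUW, QRV, QRX, QSV, QSW, QXY, RTX, RUV, SVX, SWX, TUW, TUY, TWX, UVY, VXY

giving chain groups C_0 ≅ Z^10, C_1 ≅ Z^30, C_2 ≅ Z^20.

∂_1: C_1 → C_0 sends each edge [p,q] (with p < q) to q − p. For instance
  ∂RT = T − R.
The 10×30 boundary matrix has rank 9 and Smith normal form diag(1,1,1,1,1,1,1,1,1).

∂_2: C_2 → C_1 maps a triangle to the signed sum of its edges. For instance
  ∂UVY = VY − UY + UV,
  ∂QXY = XY − QY + QX.
The 30×20 boundary matrix has rank 20 and Smith normal form diag(1,1,1,1,1,1,1,1,1,1,1,1,1,1,1,1,1,1,1,2).

Computing H_k = (kernel of ∂_k) / (image of ∂_{k+1}):

  H_0: rank C_0 − rank ∂_1 = 10 − 9 = 1, and the invariant factors of ∂_1 are all 1, so H_0 ≅ Z.
  H_1: rank ker ∂_1 − rank ∂_2 = (30 − 9) − 20 = 1, and ∂_2 has invariant factor 2 > 1, so H_1 ≅ Z ⊕ Z/2.
  H_2: rank ker ∂_2 − rank ∂_3 = (20 − 20) − 0 = 0, and there is no ∂_3, so H_2 ≅ 0.

(K is a triangulation of the Klein bottle.)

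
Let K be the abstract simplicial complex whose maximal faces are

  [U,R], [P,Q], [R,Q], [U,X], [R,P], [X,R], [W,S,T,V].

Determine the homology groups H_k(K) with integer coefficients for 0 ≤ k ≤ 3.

We work with the vertex ordering P < Q < R < S < T < U < V < W < X. The simplices of K, each written with vertices in increasing order, are:

  0-simplices (9): P, Q, R, S, T, U, V, W, X
  1-simplices (12): PQ, PR, QR, RU, RX, ST, SV, SW, TV, TW, UX, VW
  2-simplices (4): STV, STW, SVW, TVW
  3-simplices (1): STVW

Hence C_0 ≅ Z^9, C_1 ≅ Z^12, C_2 ≅ Z^4, C_3 ≅ Z^1.

The boundary map ∂_1: C_1 → C_0 maps an edge to its endpoints' difference, ∂[p,q] = q − p.
The resulting 9×12 matrix has rank 7, and its Smith normal form has invariant factors (1,1,1,1,1,1,1).

Boundary ∂_2: C_2 → C_1 maps a triangle to the signed sum of its edges. For instance
  ∂TVW = VW − TW + TV,
  ∂SVW = VW − SW + SV.
The 12×4 boundary matrix has rank 3 and Smith normal form diag(1,1,1).

∂_3: C_3 → C_2 sends each 3-simplex σ to the alternating sum Σ_i (−1)^i (σ with its i-th vertex removed). For instance
  ∂STVW = TVW − SVW + STW − STV.
The 4×1 boundary matrix has rank 1 and Smith normal form diag(1).

From H_k ≅ ker(∂_k) / im(∂_{k+1}) we obtain:

  H_0: rank C_0 − rank ∂_1 = 9 − 7 = 2, and the invariant factors of ∂_1 are all 1, so H_0 ≅ Z^2.
  H_1: rank ker ∂_1 − rank ∂_2 = (12 − 7) − 3 = 2, and the invariant factors of ∂_2 are all 1, so H_1 ≅ Z^2.
  H_2: rank ker ∂_2 − rank ∂_3 = (4 − 3) − 1 = 0, and the invariant factors of ∂_3 are all 1, so H_2 ≅ 0.
  H_3: rank ker ∂_3 − rank ∂_4 = (1 − 1) − 0 = 0, and there is no ∂_4, so H_3 ≅ 0.

H_0 = Z^2,  H_1 = Z^2,  H_2 = 0,  H_3 = 0.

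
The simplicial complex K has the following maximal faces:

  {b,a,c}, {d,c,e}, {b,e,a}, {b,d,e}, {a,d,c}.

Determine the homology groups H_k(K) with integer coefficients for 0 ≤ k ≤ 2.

H_0 = Z,  H_1 = Z,  H_2 = 0.

Fix the vertex order a < b < c < d < e and write every simplex with vertices in increasing order. Then dim K = 2 and the simplices of K are:

  0-simplices (5): a, b, c, d, e
  1-simplices (10): ab, ac, ad, ae, bc, bd, be, cd, ce, de
  2-simplices (5): abc, abe, acd, bde, cde

giving chain groups C_0 ≅ Z^5, C_1 ≅ Z^10, C_2 ≅ Z^5.

∂_1: C_1 → C_0 sends each edge [p,q] (with p < q) to q − p.
As a 5×10 matrix over Z this has rank 4, with invariant factors (1,1,1,1).

The boundary map ∂_2: C_2 → C_1 maps a triangle to the signed sum of its edges. For instance
  ∂bde = de − be + bd,
  ∂abe = be − ae + ab.
The resulting 10×5 matrix has rank 5, and its Smith normal form has invariant factors (1,1,1,1,1).

Computing H_k = (kernel of ∂_k) / (image of ∂_{k+1}):

  H_0: rank C_0 − rank ∂_1 = 5 − 4 = 1, and the invariant factors of ∂_1 are all 1, so H_0 = Z.
  H_1: rank ker ∂_1 − rank ∂_2 = (10 − 4) − 5 = 1, and the invariant factors of ∂_2 are all 1, so H_1 = Z.
  H_2: rank ker ∂_2 − rank ∂_3 = (5 − 5) − 0 = 0, and there is no ∂_3, so H_2 = 0.

As a check, the Euler characteristic is 5 − 10 + 5 = 0, which agrees with 1 − 1 + 0 = 0.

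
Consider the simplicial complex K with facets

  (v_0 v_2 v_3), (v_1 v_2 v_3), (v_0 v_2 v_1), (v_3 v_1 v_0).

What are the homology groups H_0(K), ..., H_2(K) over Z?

Take the total order v_0 < v_1 < v_2 < v_3 on the vertex set. Then K (dimension 2) consists of the simplices:

  0-simplices (4): [v_0], [v_1], [v_2], [v_3]
  1-simplices (6): [v_0,v_1], [v_0,v_2], [v_0,v_3], [v_1,v_2], [v_1,v_3], [v_2,v_3]
  2-simplices (4): [v_0,v_1,v_2], [v_0,v_1,v_3], [v_0,v_2,v_3], [v_1,v_2,v_3]

so the chain groups are C_0 ≅ Z^4, C_1 ≅ Z^6, C_2 ≅ Z^4.

The boundary map ∂_1: C_1 → C_0 maps an edge to its endpoints' difference, ∂[p,q] = q − p.
As a 4×6 matrix over Z this has rank 3, with invariant factors (1,1,1).

∂_2: C_2 → C_1 sends each 2-simplex [p,q,r] to [q,r] − [p,r] + [p,q]. For instance
  ∂[v_1,v_2,v_3] = [v_2,v_3] − [v_1,v_3] + [v_1,v_2],
  ∂[v_0,v_1,v_2] = [v_1,v_2] − [v_0,v_2] + [v_0,v_1].
The resulting 6×4 matrix has rank 3, and its Smith normal form has invariant factors (1,1,1).

Now H_k = ker ∂_k / im ∂_{k+1}, so:

  H_0: rank C_0 − rank ∂_1 = 4 − 3 = 1, and the invariant factors of ∂_1 are all 1, so H_0 = Z.
  H_1: rank ker ∂_1 − rank ∂_2 = (6 − 3) − 3 = 0, and the invariant factors of ∂_2 are all 1, so H_1 = 0.
  H_2: rank ker ∂_2 − rank ∂_3 = (4 − 3) − 0 = 1, and there is no ∂_3, so H_2 = Z.

H_0 ≅ Z,  H_1 = 0,  H_2 ≅ Z.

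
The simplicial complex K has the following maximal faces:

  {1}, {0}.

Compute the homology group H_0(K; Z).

Order the vertices as 0 < 1. Listing each simplex with vertices in this order, K has dimension 0 with simplices:

  0-simplices (2): [0], [1]

giving chain groups C_0 ≅ Z^2.

Computing H_k = (kernel of ∂_k) / (image of ∂_{k+1}):

  H_0: rank C_0 − rank ∂_1 = 2 − 0 = 2, and there is no ∂_1, so H_0 ≅ Z^2.

(K is a triangulation of a set of 2 points.)

H_0 = Z^2.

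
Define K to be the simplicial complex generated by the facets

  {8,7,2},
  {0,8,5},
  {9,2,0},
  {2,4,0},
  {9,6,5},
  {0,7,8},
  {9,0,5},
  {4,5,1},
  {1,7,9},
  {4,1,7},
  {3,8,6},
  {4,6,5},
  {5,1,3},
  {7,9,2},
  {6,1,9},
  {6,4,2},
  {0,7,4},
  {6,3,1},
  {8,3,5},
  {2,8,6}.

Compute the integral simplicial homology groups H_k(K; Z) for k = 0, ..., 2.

Take the total order 0 < 1 < 2 < 3 < 4 < 5 < 6 < 7 < 8 < 9 on the vertex set. Then K (dimension 2) consists of the simplices:

  0-simplices (10): [0], [1], [2], [3], [4], [5], [6], [7], [8], [9]
  1-simplices (30): (30 of them)
  2-simplices (20): (20 of them)

Hence C_0 ≅ Z^10, C_1 ≅ Z^30, C_2 ≅ Z^20.

Boundary ∂_1: C_1 → C_0 sends each edge [p,q] (with p < q) to q − p.
The 10×30 boundary matrix has rank 9 and Smith normal form diag(1,1,1,1,1,1,1,1,1).

The boundary map ∂_2: C_2 → C_1 acts by ∂[p,q,r] = [q,r] − [p,r] + [p,q]. For instance
  ∂[1,7,9] = [7,9] − [1,9] + [1,7],
  ∂[2,6,8] = [6,8] − [2,8] + [2,6].
As a 30×20 matrix over Z this has rank 20, with invariant factors (1,1,1,1,1,1,1,1,1,1,1,1,1,1,1,1,1,1,1,2).

Now H_k = ker ∂_k / im ∂_{k+1}, so:

  H_0: rank C_0 − rank ∂_1 = 10 − 9 = 1, and the invariant factors of ∂_1 are all 1, so H_0 = Z.
  H_1: rank ker ∂_1 − rank ∂_2 = (30 − 9) − 20 = 1, and ∂_2 has invariant factor 2 > 1, so H_1 = Z ⊕ Z/2Z.
  H_2: rank ker ∂_2 − rank ∂_3 = (20 − 20) − 0 = 0, and there is no ∂_3, so H_2 = 0.

(K is a triangulation of the Klein bottle.)

H_0 ≅ Z,  H_1 ≅ Z ⊕ Z/2Z,  H_2 = 0.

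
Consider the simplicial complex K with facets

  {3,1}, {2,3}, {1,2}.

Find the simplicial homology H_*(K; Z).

H_0 = Z,  H_1 = Z.

Take the total order 1 < 2 < 3 on the vertex set. Then K (dimension 1) consists of the simplices:

  0-simplices (3): [1], [2], [3]
  1-simplices (3): [1,2], [1,3], [2,3]

giving chain groups C_0 ≅ Z^3, C_1 ≅ Z^3.

Boundary ∂_1: C_1 → C_0 maps an edge to its endpoints' difference, ∂[p,q] = q − p.
The 3×3 boundary matrix has rank 2 and Smith normal form diag(1,1).

Now H_k = ker ∂_k / im ∂_{k+1}, so:

  H_0: rank C_0 − rank ∂_1 = 3 − 2 = 1, and the invariant factors of ∂_1 are all 1, so H_0 = Z.
  H_1: rank ker ∂_1 − rank ∂_2 = (3 − 2) − 0 = 1, and there is no ∂_2, so H_1 = Z.

As a check, the Euler characteristic is 3 − 3 = 0, which agrees with 1 − 1 = 0.
(K is a triangulation of the circle S^1.)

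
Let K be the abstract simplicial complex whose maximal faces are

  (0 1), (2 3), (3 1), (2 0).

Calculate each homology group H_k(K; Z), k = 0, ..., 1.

We work with the vertex ordering 0 < 1 < 2 < 3. The simplices of K, each written with vertices in increasing order, are:

  0-simplices (4): [0], [1], [2], [3]
  1-simplices (4): [0,1], [0,2], [1,3], [2,3]

Hence C_0 ≅ Z^4, C_1 ≅ Z^4.

∂_1: C_1 → C_0 is given by ∂[p,q] = [q] − [p].
As a 4×4 matrix over Z this has rank 3, with invariant factors (1,1,1).

From H_k ≅ ker(∂_k) / im(∂_{k+1}) we obtain:

  H_0: rank C_0 − rank ∂_1 = 4 − 3 = 1, and the invariant factors of ∂_1 are all 1, so H_0 = Z.
  H_1: rank ker ∂_1 − rank ∂_2 = (4 − 3) − 0 = 1, and there is no ∂_2, so H_1 = Z.

As a check, the Euler characteristic is 4 − 4 = 0, which agrees with 1 − 1 = 0.
(K is a triangulation of the circle S^1.)

H_0 ≅ Z,  H_1 ≅ Z.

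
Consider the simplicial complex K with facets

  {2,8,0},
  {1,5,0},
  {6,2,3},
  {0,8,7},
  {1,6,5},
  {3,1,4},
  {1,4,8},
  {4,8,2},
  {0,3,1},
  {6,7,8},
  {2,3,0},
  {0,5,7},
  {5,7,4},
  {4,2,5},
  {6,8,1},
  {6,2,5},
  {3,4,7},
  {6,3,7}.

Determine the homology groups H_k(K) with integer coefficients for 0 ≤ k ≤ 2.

H_0 = Z,  H_1 = Z^2,  H_2 = Z.

We work with the vertex ordering 0 < 1 < 2 < 3 < 4 < 5 < 6 < 7 < 8. The simplices of K, each written with vertices in increasing order, are:

  0-simplices (9): [0], [1], [2], [3], [4], [5], [6], [7], [8]
  1-simplices (27): (27 of them)
  2-simplices (18): [0,1,3], [0,1,5], [0,2,3], [0,2,8], [0,5,7], [0,7,8], [1,3,4], [1,4,8], [1,5,6], [1,6,8], [2,3,6], [2,4,5], [2,4,8], [2,5,6], [3,4,7], [3,6,7], [4,5,7], [6,7,8]

giving chain groups C_0 ≅ Z^9, C_1 ≅ Z^27, C_2 ≅ Z^18.

The boundary map ∂_1: C_1 → C_0 sends each edge [p,q] (with p < q) to q − p. For instance
  ∂[1,8] = [8] − [1].
This gives a 9×27 integer matrix of rank 8; reducing to Smith normal form yields diagonal entries (1,1,1,1,1,1,1,1).

Boundary ∂_2: C_2 → C_1 sends each 2-simplex [p,q,r] to [q,r] − [p,r] + [p,q]. For instance
  ∂[2,4,8] = [4,8] − [2,8] + [2,4],
  ∂[3,4,7] = [4,7] − [3,7] + [3,4].
This gives a 27×18 integer matrix of rank 17; reducing to Smith normal form yields diagonal entries (1,1,1,1,1,1,1,1,1,1,1,1,1,1,1,1,1).

Reading off H_k = ker ∂_k / im ∂_{k+1}:

  H_0: rank C_0 − rank ∂_1 = 9 − 8 = 1, and the invariant factors of ∂_1 are all 1, so H_0 ≅ Z.
  H_1: rank ker ∂_1 − rank ∂_2 = (27 − 8) − 17 = 2, and the invariant factors of ∂_2 are all 1, so H_1 ≅ Z^2.
  H_2: rank ker ∂_2 − rank ∂_3 = (18 − 17) − 0 = 1, and there is no ∂_3, so H_2 ≅ Z.

As a check, the Euler characteristic is 9 − 27 + 18 = 0, which agrees with 1 − 2 + 1 = 0.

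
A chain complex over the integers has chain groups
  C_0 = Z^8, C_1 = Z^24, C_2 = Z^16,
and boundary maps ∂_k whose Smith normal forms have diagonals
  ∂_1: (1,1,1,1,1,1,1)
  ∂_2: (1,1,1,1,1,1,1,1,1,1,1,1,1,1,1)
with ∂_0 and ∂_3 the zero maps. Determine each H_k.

H_0 = Z,  H_1 = Z^2,  H_2 = Z.

H_0: b_0 = 8 − 0 − 7 = 1; torsion from ∂_1 factors > 1: none. So H_0 = Z.
H_1: b_1 = 24 − 7 − 15 = 2; torsion from ∂_2 factors > 1: none. So H_1 = Z^2.
H_2: b_2 = 16 − 15 − 0 = 1; torsion from ∂_3 factors > 1: none. So H_2 = Z.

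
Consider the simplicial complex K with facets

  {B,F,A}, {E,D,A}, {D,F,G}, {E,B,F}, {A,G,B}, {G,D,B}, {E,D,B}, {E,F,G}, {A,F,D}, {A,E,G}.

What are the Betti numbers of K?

We work with the vertex ordering A < B < D < E < F < G. The simplices of K, each written with vertices in increasing order, are:

  0-simplices (6): A, B, D, E, F, G
  1-simplices (15): AB, AD, AE, AF, AG, BD, BE, BF, BG, DE, DF, DG, EF, EG, FG
  2-simplices (10): ABF, ABG, ADE, ADF, AEG, BDE, BDG, BEF, DFG, EFG

so the chain groups are C_0 ≅ Z^6, C_1 ≅ Z^15, C_2 ≅ Z^10.

∂_1: C_1 → C_0 maps an edge to its endpoints' difference, ∂[p,q] = q − p.
This gives a 6×15 integer matrix of rank 5; reducing to Smith normal form yields diagonal entries (1,1,1,1,1).

∂_2: C_2 → C_1 maps a triangle to the signed sum of its edges. For instance
  ∂DFG = FG − DG + DF,
  ∂ADE = DE − AE + AD.
This gives a 15×10 integer matrix of rank 10; reducing to Smith normal form yields diagonal entries (1,1,1,1,1,1,1,1,1,2).

From H_k ≅ ker(∂_k) / im(∂_{k+1}) we obtain:

  H_0: rank C_0 − rank ∂_1 = 6 − 5 = 1, and the invariant factors of ∂_1 are all 1, so H_0 = Z.
  H_1: rank ker ∂_1 − rank ∂_2 = (15 − 5) − 10 = 0, and ∂_2 has invariant factor 2 > 1, so H_1 = Z/2Z.
  H_2: rank ker ∂_2 − rank ∂_3 = (10 − 10) − 0 = 0, and there is no ∂_3, so H_2 = 0.

As a check, the Euler characteristic is 6 − 15 + 10 = 1, which agrees with 1 − 0 + 0 = 1.

Hence the Betti numbers are b_0 = 1, b_1 = 0, b_2 = 0.

b_0 = 1, b_1 = 0, b_2 = 0.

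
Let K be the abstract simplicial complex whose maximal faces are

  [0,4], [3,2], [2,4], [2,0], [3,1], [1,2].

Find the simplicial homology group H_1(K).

Order the vertices as 0 < 1 < 2 < 3 < 4. Listing each simplex with vertices in this order, K has dimension 1 with simplices:

  0-simplices (5): [0], [1], [2], [3], [4]
  1-simplices (6): [0,2], [0,4], [1,2], [1,3], [2,3], [2,4]

so the chain groups are C_0 ≅ Z^5, C_1 ≅ Z^6.

Boundary ∂_1: C_1 → C_0 maps an edge to its endpoints' difference, ∂[p,q] = q − p. For instance
  ∂[0,4] = [4] − [0].
The resulting 5×6 matrix has rank 4, and its Smith normal form has invariant factors (1,1,1,1).

Now H_k = ker ∂_k / im ∂_{k+1}, so:

  H_1: rank ker ∂_1 − rank ∂_2 = (6 − 4) − 0 = 2, and there is no ∂_2, so H_1 ≅ Z^2.

H_1 ≅ Z^2.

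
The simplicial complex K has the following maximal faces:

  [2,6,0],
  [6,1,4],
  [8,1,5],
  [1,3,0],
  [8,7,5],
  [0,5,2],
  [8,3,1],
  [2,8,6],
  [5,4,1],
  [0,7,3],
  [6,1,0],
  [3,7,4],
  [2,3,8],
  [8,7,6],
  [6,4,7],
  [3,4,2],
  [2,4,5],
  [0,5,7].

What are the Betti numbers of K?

b_0 = 1, b_1 = 2, b_2 = 1.

Order the vertices as 0 < 1 < 2 < 3 < 4 < 5 < 6 < 7 < 8. Listing each simplex with vertices in this order, K has dimension 2 with simplices:

  0-simplices (9): [0], [1], [2], [3], [4], [5], [6], [7], [8]
  1-simplices (27): (27 of them)
  2-simplices (18): [0,1,3], [0,1,6], [0,2,5], [0,2,6], [0,3,7], [0,5,7], [1,3,8], [1,4,5], [1,4,6], [1,5,8], [2,3,4], [2,3,8], [2,4,5], [2,6,8], [3,4,7], [4,6,7], [5,7,8], [6,7,8]

so the chain groups are C_0 ≅ Z^9, C_1 ≅ Z^27, C_2 ≅ Z^18.

∂_1: C_1 → C_0 maps an edge to its endpoints' difference, ∂[p,q] = q − p. For instance
  ∂[2,6] = [6] − [2].
This gives a 9×27 integer matrix of rank 8; reducing to Smith normal form yields diagonal entries (1,1,1,1,1,1,1,1).

The boundary map ∂_2: C_2 → C_1 sends each 2-simplex [p,q,r] to [q,r] − [p,r] + [p,q]. For instance
  ∂[1,5,8] = [5,8] − [1,8] + [1,5],
  ∂[2,6,8] = [6,8] − [2,8] + [2,6].
The resulting 27×18 matrix has rank 17, and its Smith normal form has invariant factors (1,1,1,1,1,1,1,1,1,1,1,1,1,1,1,1,1).

Reading off H_k = ker ∂_k / im ∂_{k+1}:

  H_0: rank C_0 − rank ∂_1 = 9 − 8 = 1, and the invariant factors of ∂_1 are all 1, so H_0 ≅ Z.
  H_1: rank ker ∂_1 − rank ∂_2 = (27 − 8) − 17 = 2, and the invariant factors of ∂_2 are all 1, so H_1 ≅ Z^2.
  H_2: rank ker ∂_2 − rank ∂_3 = (18 − 17) − 0 = 1, and there is no ∂_3, so H_2 ≅ Z.

Hence the Betti numbers are b_0 = 1, b_1 = 2, b_2 = 1.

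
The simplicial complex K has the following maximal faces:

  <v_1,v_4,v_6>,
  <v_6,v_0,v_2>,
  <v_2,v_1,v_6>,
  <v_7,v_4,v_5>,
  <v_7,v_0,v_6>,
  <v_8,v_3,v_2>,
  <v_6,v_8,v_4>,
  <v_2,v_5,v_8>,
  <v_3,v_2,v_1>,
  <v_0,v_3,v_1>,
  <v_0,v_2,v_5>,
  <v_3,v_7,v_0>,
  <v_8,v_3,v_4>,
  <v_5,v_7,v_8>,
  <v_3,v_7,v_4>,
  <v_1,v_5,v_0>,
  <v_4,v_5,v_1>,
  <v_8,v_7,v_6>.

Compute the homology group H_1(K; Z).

H_1 = Z ⊕ Z/2Z.

Take the total order v_0 < v_1 < v_2 < v_3 < v_4 < v_5 < v_6 < v_7 < v_8 on the vertex set. Then K (dimension 2) consists of the simplices:

  0-simplices (9): [v_0], [v_1], [v_2], [v_3], [v_4], [v_5], [v_6], [v_7], [v_8]
  1-simplices (27): (27 of them)
  2-simplices (18): (18 of them)

giving chain groups C_0 ≅ Z^9, C_1 ≅ Z^27, C_2 ≅ Z^18.

Boundary ∂_1: C_1 → C_0 sends each edge [p,q] (with p < q) to q − p. For instance
  ∂[v_0,v_2] = [v_2] − [v_0].
As a 9×27 matrix over Z this has rank 8, with invariant factors (1,1,1,1,1,1,1,1).

The boundary map ∂_2: C_2 → C_1 acts by ∂[p,q,r] = [q,r] − [p,r] + [p,q]. For instance
  ∂[v_3,v_4,v_8] = [v_4,v_8] − [v_3,v_8] + [v_3,v_4],
  ∂[v_0,v_1,v_3] = [v_1,v_3] − [v_0,v_3] + [v_0,v_1].
The resulting 27×18 matrix has rank 18, and its Smith normal form has invariant factors (1,1,1,1,1,1,1,1,1,1,1,1,1,1,1,1,1,2).

From H_k ≅ ker(∂_k) / im(∂_{k+1}) we obtain:

  H_1: rank ker ∂_1 − rank ∂_2 = (27 − 8) − 18 = 1, and ∂_2 has invariant factor 2 > 1, so H_1 ≅ Z ⊕ Z/2Z.

(K is a triangulation of the Klein bottle.)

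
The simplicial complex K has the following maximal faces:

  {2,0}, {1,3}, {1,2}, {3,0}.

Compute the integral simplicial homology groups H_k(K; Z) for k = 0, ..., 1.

Order the vertices as 0 < 1 < 2 < 3. Listing each simplex with vertices in this order, K has dimension 1 with simplices:

  0-simplices (4): [0], [1], [2], [3]
  1-simplices (4): [0,2], [0,3], [1,2], [1,3]

giving chain groups C_0 ≅ Z^4, C_1 ≅ Z^4.

Boundary ∂_1: C_1 → C_0 maps an edge to its endpoints' difference, ∂[p,q] = q − p. For instance
  ∂[1,3] = [3] − [1].
The resulting 4×4 matrix has rank 3, and its Smith normal form has invariant factors (1,1,1).

From H_k ≅ ker(∂_k) / im(∂_{k+1}) we obtain:

  H_0: rank C_0 − rank ∂_1 = 4 − 3 = 1, and the invariant factors of ∂_1 are all 1, so H_0 = Z.
  H_1: rank ker ∂_1 − rank ∂_2 = (4 − 3) − 0 = 1, and there is no ∂_2, so H_1 = Z.

As a check, the Euler characteristic is 4 − 4 = 0, which agrees with 1 − 1 = 0.

H_0 ≅ Z,  H_1 ≅ Z.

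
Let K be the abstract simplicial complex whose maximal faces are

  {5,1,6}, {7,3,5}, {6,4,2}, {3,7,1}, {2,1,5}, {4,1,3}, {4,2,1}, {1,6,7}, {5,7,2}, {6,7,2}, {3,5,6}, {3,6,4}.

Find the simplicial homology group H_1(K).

H_1 = Z/2Z.

Fix the vertex order 1 < 2 < 3 < 4 < 5 < 6 < 7 and write every simplex with vertices in increasing order. Then dim K = 2 and the simplices of K are:

  0-simplices (7): [1], [2], [3], [4], [5], [6], [7]
  1-simplices (18): [1,2], [1,3], [1,4], [1,5], [1,6], [1,7], [2,4], [2,5], [2,6], [2,7], [3,4], [3,5], [3,6], [3,7], [4,6], [5,6], [5,7], [6,7]
  2-simplices (12): [1,2,4], [1,2,5], [1,3,4], [1,3,7], [1,5,6], [1,6,7], [2,4,6], [2,5,7], [2,6,7], [3,4,6], [3,5,6], [3,5,7]

giving chain groups C_0 ≅ Z^7, C_1 ≅ Z^18, C_2 ≅ Z^12.

∂_1: C_1 → C_0 maps an edge to its endpoints' difference, ∂[p,q] = q − p.
The resulting 7×18 matrix has rank 6, and its Smith normal form has invariant factors (1,1,1,1,1,1).

Boundary ∂_2: C_2 → C_1 maps a triangle to the signed sum of its edges. For instance
  ∂[1,2,4] = [2,4] − [1,4] + [1,2],
  ∂[1,5,6] = [5,6] − [1,6] + [1,5].
The 18×12 boundary matrix has rank 12 and Smith normal form diag(1,1,1,1,1,1,1,1,1,1,1,2).

Now H_k = ker ∂_k / im ∂_{k+1}, so:

  H_1: rank ker ∂_1 − rank ∂_2 = (18 − 6) − 12 = 0, and ∂_2 has invariant factor 2 > 1, so H_1 ≅ Z/2Z.

(K is a triangulation of the real projective plane RP^2.)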